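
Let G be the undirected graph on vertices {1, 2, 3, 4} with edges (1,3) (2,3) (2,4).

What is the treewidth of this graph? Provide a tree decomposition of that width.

Each bag holds 2 vertices, so the decomposition has width 1, which upper-bounds the treewidth. G has an edge, so its treewidth is at least 1. The upper and lower bounds meet at 1, so that is the treewidth.

Treewidth 1.
One optimal decomposition is:
Bags: B1 = {2, 3}  B2 = {2, 4}  B3 = {1, 3}
Tree: B1–B2, B1–B3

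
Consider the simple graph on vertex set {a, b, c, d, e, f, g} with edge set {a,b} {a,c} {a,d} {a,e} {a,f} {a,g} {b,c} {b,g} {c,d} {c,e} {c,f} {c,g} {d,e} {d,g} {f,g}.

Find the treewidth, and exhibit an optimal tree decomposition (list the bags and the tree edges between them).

Treewidth 3.
One optimal decomposition is:
Bags: B1 = {a, b, c, g}  B2 = {a, c, d, g}  B3 = {a, c, f, g}  B4 = {a, c, d, e}
Tree: B1–B2, B1–B3, B2–B4

The largest bag has 4 vertices, giving width 3; this decomposition certifies tw(G) ≤ 3. On the other hand G contains the 4-clique {a, c, d, g}. A clique must lie in a single bag of any decomposition, so no decomposition can have width below 3. The upper and lower bounds meet at 3, so that is the treewidth.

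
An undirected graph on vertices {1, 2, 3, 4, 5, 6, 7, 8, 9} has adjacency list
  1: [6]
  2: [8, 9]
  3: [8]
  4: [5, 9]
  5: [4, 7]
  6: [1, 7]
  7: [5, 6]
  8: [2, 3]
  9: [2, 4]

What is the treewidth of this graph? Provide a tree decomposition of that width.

Each bag holds 2 vertices, so the decomposition has width 1, which upper-bounds the treewidth. Any graph with an edge has treewidth ≥ 1, and G has the edge 1–6. Combining the bounds, tw(G) = 1.

Treewidth 1.
One such decomposition:
Bags: B1 = {1, 6}  B2 = {6, 7}  B3 = {5, 7}  B4 = {4, 5}  B5 = {4, 9}  B6 = {2, 9}  B7 = {2, 8}  B8 = {3, 8}
Tree: B1–B2, B2–B3, B3–B4, B4–B5, B5–B6, B6–B7, B7–B8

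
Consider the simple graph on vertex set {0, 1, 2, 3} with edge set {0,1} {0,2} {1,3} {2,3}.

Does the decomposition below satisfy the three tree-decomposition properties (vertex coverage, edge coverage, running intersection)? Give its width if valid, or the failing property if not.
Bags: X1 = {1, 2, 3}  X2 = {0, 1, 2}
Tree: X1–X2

Checking the three conditions: (i) the bags cover all of {0, 1, 2, 3}; (ii) for each edge, some bag contains both endpoints; (iii) the bags containing any fixed vertex form a subtree. All hold, so the decomposition is valid with width 3 − 1 = 2.

Yes; width 2.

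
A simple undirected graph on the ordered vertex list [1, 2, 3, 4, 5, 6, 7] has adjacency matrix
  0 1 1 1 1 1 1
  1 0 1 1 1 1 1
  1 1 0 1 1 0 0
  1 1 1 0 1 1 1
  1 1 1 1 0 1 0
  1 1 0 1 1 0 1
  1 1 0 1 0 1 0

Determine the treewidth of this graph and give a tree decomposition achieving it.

Treewidth 4.
Bags: B1 = {1, 2, 4, 5, 6}  B2 = {1, 2, 4, 6, 7}  B3 = {1, 2, 3, 4, 5}
Tree: B1–B2, B1–B3

Every bag has size at most 5, so the width is 5 − 1 = 4 and tw(G) ≤ 4. For the lower bound, the 5 vertices {1, 2, 3, 4, 5} are pairwise adjacent, and any tree decomposition puts a clique entirely inside one bag — forcing width ≥ 4. Combining the bounds, tw(G) = 4.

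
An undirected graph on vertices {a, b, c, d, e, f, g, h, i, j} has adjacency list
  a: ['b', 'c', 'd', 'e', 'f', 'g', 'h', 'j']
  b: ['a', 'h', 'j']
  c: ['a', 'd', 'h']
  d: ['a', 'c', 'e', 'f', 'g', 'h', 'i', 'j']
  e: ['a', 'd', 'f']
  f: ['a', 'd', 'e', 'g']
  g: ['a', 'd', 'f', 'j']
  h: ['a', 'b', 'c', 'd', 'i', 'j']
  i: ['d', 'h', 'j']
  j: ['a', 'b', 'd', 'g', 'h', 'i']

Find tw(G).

A width-3 tree decomposition is:
Bags: B1 = {a, b, h, j}  B2 = {a, d, h, j}  B3 = {a, d, g, j}  B4 = {a, d, f, g}  B5 = {a, c, d, h}  B6 = {d, h, i, j}  B7 = {a, d, e, f}
Tree: B1–B2, B2–B3, B3–B4, B2–B5, B2–B6, B4–B7
The largest bag has 4 vertices, giving width 3; this decomposition certifies tw(G) ≤ 3. On the other hand G contains the 4-clique {a, d, g, j}. A clique must lie in a single bag of any decomposition, so no decomposition can have width below 3. Therefore the treewidth is 3.

3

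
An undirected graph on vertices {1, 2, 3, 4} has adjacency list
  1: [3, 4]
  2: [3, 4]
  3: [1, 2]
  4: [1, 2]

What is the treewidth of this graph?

2

A width-2 tree decomposition is:
Bags: B1 = {2, 3, 4}  B2 = {1, 3, 4}
Tree: B1–B2
Each bag holds 3 vertices, so the decomposition has width 2, which upper-bounds the treewidth. The edges 3–2–4–1–3 form a cycle, so G is not a tree and its treewidth is at least 2. Hence tw(G) = 2 exactly.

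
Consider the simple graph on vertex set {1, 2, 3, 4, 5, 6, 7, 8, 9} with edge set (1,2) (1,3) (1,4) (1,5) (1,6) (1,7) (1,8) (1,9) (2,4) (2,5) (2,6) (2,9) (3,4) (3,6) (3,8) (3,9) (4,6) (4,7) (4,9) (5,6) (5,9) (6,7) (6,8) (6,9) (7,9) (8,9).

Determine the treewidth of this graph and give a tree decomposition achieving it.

Treewidth 4.
One such decomposition:
Bags: B1 = {1, 3, 4, 6, 9}  B2 = {1, 4, 6, 7, 9}  B3 = {1, 2, 4, 6, 9}  B4 = {1, 2, 5, 6, 9}  B5 = {1, 3, 6, 8, 9}
Tree: B1–B2, B1–B3, B3–B4, B1–B5

The largest bag has 5 vertices, giving width 4; this decomposition certifies tw(G) ≤ 4. Conversely, {1, 3, 6, 8, 9} is a clique of size 5, and the vertices of any clique must share a bag in every tree decomposition; so some bag has ≥ 5 vertices and tw(G) ≥ 4. Therefore the treewidth is 4.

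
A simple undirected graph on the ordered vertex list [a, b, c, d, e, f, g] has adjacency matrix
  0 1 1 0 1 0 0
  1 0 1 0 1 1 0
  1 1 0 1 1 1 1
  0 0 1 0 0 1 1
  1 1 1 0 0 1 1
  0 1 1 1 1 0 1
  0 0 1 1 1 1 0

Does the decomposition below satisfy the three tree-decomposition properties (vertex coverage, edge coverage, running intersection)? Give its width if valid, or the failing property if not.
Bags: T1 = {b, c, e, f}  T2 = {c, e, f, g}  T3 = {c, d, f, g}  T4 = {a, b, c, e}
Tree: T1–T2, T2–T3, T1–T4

Yes; width 3.

Every vertex of G appears in some bag (union = {a, b, c, d, e, f, g}); every edge is covered by a bag; and for each vertex v the set of bags containing v is connected in the bag tree. The decomposition is therefore valid. The largest bag has 4 vertices, so the width is 3.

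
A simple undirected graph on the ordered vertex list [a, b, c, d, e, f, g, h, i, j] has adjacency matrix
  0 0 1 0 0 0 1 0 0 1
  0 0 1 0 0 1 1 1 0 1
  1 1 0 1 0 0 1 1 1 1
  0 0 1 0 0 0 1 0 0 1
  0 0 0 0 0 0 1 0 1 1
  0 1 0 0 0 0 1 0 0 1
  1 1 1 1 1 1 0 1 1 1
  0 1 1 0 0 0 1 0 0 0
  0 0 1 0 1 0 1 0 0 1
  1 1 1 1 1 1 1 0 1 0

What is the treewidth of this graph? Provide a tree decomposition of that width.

Treewidth 3.
One such decomposition:
Bags: B1 = {c, g, i, j}  B2 = {b, c, g, j}  B3 = {e, g, i, j}  B4 = {b, c, g, h}  B5 = {b, f, g, j}  B6 = {c, d, g, j}  B7 = {a, c, g, j}
Tree: B1–B2, B1–B3, B2–B4, B2–B5, B2–B6, B1–B7

Each bag holds 4 vertices, so the decomposition has width 3, which upper-bounds the treewidth. For the lower bound, the 4 vertices {e, g, i, j} are pairwise adjacent, and any tree decomposition puts a clique entirely inside one bag — forcing width ≥ 3. Therefore the treewidth is 3.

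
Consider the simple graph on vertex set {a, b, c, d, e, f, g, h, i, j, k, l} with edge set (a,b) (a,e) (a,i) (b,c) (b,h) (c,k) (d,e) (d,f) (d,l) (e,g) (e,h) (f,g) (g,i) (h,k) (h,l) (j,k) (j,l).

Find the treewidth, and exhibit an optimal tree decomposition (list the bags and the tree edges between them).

Treewidth 3.
One such decomposition:
Bags: B1 = {b, c, j, k}  B2 = {b, h, j, k}  B3 = {b, h, j, l}  B4 = {a, b, h, l}  B5 = {a, e, h, l}  B6 = {a, d, e, l}  B7 = {a, d, e, i}  B8 = {d, e, g, i}  B9 = {d, f, g, i}
Tree: B1–B2, B2–B3, B3–B4, B4–B5, B5–B6, B6–B7, B7–B8, B8–B9

The largest bag has 4 vertices, giving width 3; this decomposition certifies tw(G) ≤ 3. For the lower bound: the 4 vertex sets {c,j,k}, {b}, {h}, {a,d,e,l} are disjoint, each induces a connected subgraph, and every pair is joined by at least one edge of G. Contracting each set to a single vertex therefore yields K_{4} as a minor, and since treewidth is minor-monotone, tw(G) ≥ tw(K_{4}) = 3. Hence tw(G) = 3 exactly.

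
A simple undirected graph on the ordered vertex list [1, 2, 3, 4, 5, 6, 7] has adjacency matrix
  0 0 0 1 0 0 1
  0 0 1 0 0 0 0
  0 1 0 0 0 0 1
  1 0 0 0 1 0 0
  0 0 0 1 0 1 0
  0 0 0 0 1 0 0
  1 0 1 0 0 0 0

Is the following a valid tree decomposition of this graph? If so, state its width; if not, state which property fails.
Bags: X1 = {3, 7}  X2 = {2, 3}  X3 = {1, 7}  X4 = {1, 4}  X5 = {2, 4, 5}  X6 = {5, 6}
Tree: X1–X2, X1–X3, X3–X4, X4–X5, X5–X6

No — bags containing vertex 2 are not connected in the tree.

A tree decomposition must satisfy three properties: every vertex lies in some bag; for every edge, both endpoints lie together in some bag; and for every vertex, the bags containing it form a connected subtree. Here bags containing vertex 2 are not connected in the tree, so the decomposition is invalid.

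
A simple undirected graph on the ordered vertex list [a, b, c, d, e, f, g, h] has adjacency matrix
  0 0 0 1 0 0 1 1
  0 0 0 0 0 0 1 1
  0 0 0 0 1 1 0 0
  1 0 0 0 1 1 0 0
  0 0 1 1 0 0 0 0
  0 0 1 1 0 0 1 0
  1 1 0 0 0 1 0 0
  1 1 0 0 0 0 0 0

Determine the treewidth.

A width-2 tree decomposition is:
Bags: B1 = {a, b, h}  B2 = {a, b, g}  B3 = {a, d, g}  B4 = {d, f, g}  B5 = {d, e, f}  B6 = {c, e, f}
Tree: B1–B2, B2–B3, B3–B4, B4–B5, B5–B6
Every bag has size at most 3, so the width is 3 − 1 = 2 and tw(G) ≤ 2. Since h–b–g–a–h is a cycle in G, G is not acyclic. Forests are exactly the graphs of treewidth ≤ 1, so tw(G) ≥ 2. The upper and lower bounds meet at 2, so that is the treewidth.

2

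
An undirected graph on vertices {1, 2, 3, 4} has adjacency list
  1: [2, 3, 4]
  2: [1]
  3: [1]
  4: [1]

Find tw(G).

1

A width-1 tree decomposition is:
Bags: B1 = {1, 2}  B2 = {1, 3}  B3 = {1, 4}
Tree: B1–B2, B1–B3
Every bag has size at most 2, so the width is 2 − 1 = 1 and tw(G) ≤ 1. G has an edge, so its treewidth is at least 1. The upper and lower bounds meet at 1, so that is the treewidth.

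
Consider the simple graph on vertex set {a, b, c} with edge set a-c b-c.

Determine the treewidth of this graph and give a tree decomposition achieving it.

Treewidth 1.
One such decomposition:
Bags: B1 = {b, c}  B2 = {a, c}
Tree: B1–B2

Every bag has size at most 2, so the width is 2 − 1 = 1 and tw(G) ≤ 1. Any graph with an edge has treewidth ≥ 1, and G has the edge c–b. Combining the bounds, tw(G) = 1.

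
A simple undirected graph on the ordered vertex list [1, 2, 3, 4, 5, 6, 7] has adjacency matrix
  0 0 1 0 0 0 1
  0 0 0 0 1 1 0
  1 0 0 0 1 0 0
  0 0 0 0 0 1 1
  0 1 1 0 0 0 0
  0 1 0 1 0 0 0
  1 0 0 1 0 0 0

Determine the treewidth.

2

A width-2 tree decomposition is:
Bags: B1 = {2, 3, 5}  B2 = {2, 3, 6}  B3 = {3, 4, 6}  B4 = {3, 4, 7}  B5 = {1, 3, 7}
Tree: B1–B2, B2–B3, B3–B4, B4–B5
The largest bag has 3 vertices, giving width 2; this decomposition certifies tw(G) ≤ 2. The edges 3–5–2–6–4–7–1–3 form a cycle, so G is not a tree and its treewidth is at least 2. Hence tw(G) = 2 exactly.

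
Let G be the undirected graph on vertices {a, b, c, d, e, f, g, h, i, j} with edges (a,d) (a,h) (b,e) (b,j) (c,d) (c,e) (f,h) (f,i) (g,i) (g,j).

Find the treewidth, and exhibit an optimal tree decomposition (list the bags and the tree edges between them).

Each bag holds 3 vertices, so the decomposition has width 2, which upper-bounds the treewidth. The edges g–j–b–e–c–d–a–h–f–i–g form a cycle, so G is not a tree and its treewidth is at least 2. Combining the bounds, tw(G) = 2.

Treewidth 2.
One such decomposition:
Bags: B1 = {b, g, j}  B2 = {b, e, g}  B3 = {c, e, g}  B4 = {c, d, g}  B5 = {a, d, g}  B6 = {a, g, h}  B7 = {f, g, h}  B8 = {f, g, i}
Tree: B1–B2, B2–B3, B3–B4, B4–B5, B5–B6, B6–B7, B7–B8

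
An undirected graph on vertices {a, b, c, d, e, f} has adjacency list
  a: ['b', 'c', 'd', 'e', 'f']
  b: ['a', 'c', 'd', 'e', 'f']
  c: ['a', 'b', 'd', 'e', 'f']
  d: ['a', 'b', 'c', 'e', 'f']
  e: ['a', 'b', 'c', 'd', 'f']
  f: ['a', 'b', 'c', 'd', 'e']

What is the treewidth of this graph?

A width-5 tree decomposition is:
Bags: B1 = {a, b, c, d, e, f}
Tree: (single bag)
With just one bag of size 6, the width is 6 − 1 = 5, so tw(G) ≤ 5. Conversely, {a, b, c, d, e, f} is a clique of size 6, and the vertices of any clique must share a bag in every tree decomposition; so some bag has ≥ 6 vertices and tw(G) ≥ 5. Combining the bounds, tw(G) = 5.

5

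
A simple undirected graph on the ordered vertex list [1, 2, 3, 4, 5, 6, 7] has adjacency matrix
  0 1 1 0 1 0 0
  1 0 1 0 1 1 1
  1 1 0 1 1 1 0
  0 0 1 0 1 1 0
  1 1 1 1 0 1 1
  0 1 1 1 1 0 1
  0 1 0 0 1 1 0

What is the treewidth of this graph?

A width-3 tree decomposition is:
Bags: B1 = {2, 3, 5, 6}  B2 = {2, 5, 6, 7}  B3 = {3, 4, 5, 6}  B4 = {1, 2, 3, 5}
Tree: B1–B2, B1–B3, B1–B4
Every bag has size at most 4, so the width is 4 − 1 = 3 and tw(G) ≤ 3. Conversely, {1, 2, 3, 5} is a clique of size 4, and the vertices of any clique must share a bag in every tree decomposition; so some bag has ≥ 4 vertices and tw(G) ≥ 3. Therefore the treewidth is 3.

3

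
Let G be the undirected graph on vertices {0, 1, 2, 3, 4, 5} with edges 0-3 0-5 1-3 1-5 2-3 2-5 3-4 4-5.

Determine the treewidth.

A width-2 tree decomposition is:
Bags: B1 = {3, 4, 5}  B2 = {0, 3, 5}  B3 = {1, 3, 5}  B4 = {2, 3, 5}
Tree: B1–B2, B2–B3, B3–B4
The largest bag has 3 vertices, giving width 2; this decomposition certifies tw(G) ≤ 2. Since 4–3–0–5–4 is a cycle in G, G is not acyclic. Forests are exactly the graphs of treewidth ≤ 1, so tw(G) ≥ 2. The upper and lower bounds meet at 2, so that is the treewidth.

2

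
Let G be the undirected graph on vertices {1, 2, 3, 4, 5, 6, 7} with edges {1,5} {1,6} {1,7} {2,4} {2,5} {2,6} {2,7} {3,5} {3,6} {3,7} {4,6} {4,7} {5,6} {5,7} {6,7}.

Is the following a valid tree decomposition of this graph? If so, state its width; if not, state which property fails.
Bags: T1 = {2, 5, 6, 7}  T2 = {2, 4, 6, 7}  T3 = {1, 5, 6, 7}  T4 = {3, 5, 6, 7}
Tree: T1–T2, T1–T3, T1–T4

Yes; width 3.

Every vertex of G appears in some bag (union = {1, 2, 3, 4, 5, 6, 7}); every edge is covered by a bag; and for each vertex v the set of bags containing v is connected in the bag tree. The decomposition is therefore valid. The largest bag has 4 vertices, so the width is 3.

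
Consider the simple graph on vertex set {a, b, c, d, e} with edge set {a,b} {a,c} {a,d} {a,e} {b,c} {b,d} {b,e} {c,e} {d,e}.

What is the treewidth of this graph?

3

A width-3 tree decomposition is:
Bags: B1 = {a, b, c, e}  B2 = {a, b, d, e}
Tree: B1–B2
Every bag has size at most 4, so the width is 4 − 1 = 3 and tw(G) ≤ 3. For the lower bound, the 4 vertices {a, b, d, e} are pairwise adjacent, and any tree decomposition puts a clique entirely inside one bag — forcing width ≥ 3. Combining the bounds, tw(G) = 3.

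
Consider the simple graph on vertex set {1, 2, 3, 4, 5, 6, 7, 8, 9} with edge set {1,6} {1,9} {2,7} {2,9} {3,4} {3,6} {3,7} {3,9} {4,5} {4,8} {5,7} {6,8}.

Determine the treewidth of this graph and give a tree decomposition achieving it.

Treewidth 3.
One optimal decomposition is:
Bags: B1 = {4, 5, 7, 8}  B2 = {3, 4, 7, 8}  B3 = {3, 6, 7, 8}  B4 = {2, 3, 6, 7}  B5 = {2, 3, 6, 9}  B6 = {1, 2, 6, 9}
Tree: B1–B2, B2–B3, B3–B4, B4–B5, B5–B6

Each bag holds 4 vertices, so the decomposition has width 3, which upper-bounds the treewidth. For the lower bound: the 4 vertex sets {4,5,8}, {7}, {3}, {1,2,6,9} are disjoint, each induces a connected subgraph, and every pair is joined by at least one edge of G. Contracting each set to a single vertex therefore yields K_{4} as a minor, and since treewidth is minor-monotone, tw(G) ≥ tw(K_{4}) = 3. Therefore the treewidth is 3.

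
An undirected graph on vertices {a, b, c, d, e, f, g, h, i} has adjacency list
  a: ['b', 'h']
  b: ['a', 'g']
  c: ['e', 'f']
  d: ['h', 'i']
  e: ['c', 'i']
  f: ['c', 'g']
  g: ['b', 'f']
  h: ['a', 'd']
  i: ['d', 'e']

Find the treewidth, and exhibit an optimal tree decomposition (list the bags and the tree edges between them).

Each bag holds 3 vertices, so the decomposition has width 2, which upper-bounds the treewidth. Since h–a–b–g–f–c–e–i–d–h is a cycle in G, G is not acyclic. Forests are exactly the graphs of treewidth ≤ 1, so tw(G) ≥ 2. Hence tw(G) = 2 exactly.

Treewidth 2.
One optimal decomposition is:
Bags: B1 = {a, b, h}  B2 = {b, g, h}  B3 = {f, g, h}  B4 = {c, f, h}  B5 = {c, e, h}  B6 = {e, h, i}  B7 = {d, h, i}
Tree: B1–B2, B2–B3, B3–B4, B4–B5, B5–B6, B6–B7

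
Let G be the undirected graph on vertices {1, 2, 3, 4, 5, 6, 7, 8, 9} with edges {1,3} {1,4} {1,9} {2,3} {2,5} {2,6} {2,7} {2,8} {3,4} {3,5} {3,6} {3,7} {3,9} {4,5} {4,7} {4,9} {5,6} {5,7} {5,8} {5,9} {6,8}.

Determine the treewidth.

3

A width-3 tree decomposition is:
Bags: B1 = {3, 4, 5, 7}  B2 = {2, 3, 5, 7}  B3 = {3, 4, 5, 9}  B4 = {2, 3, 5, 6}  B5 = {2, 5, 6, 8}  B6 = {1, 3, 4, 9}
Tree: B1–B2, B1–B3, B2–B4, B4–B5, B3–B6
Each bag holds 4 vertices, so the decomposition has width 3, which upper-bounds the treewidth. For the lower bound, the 4 vertices {2, 5, 6, 8} are pairwise adjacent, and any tree decomposition puts a clique entirely inside one bag — forcing width ≥ 3. The upper and lower bounds meet at 3, so that is the treewidth.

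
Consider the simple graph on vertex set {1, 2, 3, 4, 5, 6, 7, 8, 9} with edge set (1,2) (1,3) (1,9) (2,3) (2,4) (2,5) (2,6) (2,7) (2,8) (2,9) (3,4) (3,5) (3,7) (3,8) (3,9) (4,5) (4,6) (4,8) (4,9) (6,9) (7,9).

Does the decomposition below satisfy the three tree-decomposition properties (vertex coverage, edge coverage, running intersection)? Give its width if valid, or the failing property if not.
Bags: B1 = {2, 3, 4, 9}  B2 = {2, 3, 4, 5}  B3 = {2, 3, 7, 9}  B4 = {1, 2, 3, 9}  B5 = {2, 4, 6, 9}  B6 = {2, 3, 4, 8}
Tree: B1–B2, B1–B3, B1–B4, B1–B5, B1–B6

Yes; width 3.

Checking the three conditions: (i) the bags cover all of {1, 2, 3, 4, 5, 6, 7, 8, 9}; (ii) for each edge, some bag contains both endpoints; (iii) the bags containing any fixed vertex form a subtree. All hold, so the decomposition is valid with width 4 − 1 = 3.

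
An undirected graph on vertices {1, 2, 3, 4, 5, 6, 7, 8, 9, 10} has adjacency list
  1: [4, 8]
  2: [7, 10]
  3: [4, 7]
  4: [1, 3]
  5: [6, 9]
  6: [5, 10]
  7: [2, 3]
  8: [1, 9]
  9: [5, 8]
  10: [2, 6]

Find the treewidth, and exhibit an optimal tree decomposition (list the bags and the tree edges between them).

Treewidth 2.
One optimal decomposition is:
Bags: B1 = {1, 3, 4}  B2 = {1, 3, 8}  B3 = {3, 8, 9}  B4 = {3, 5, 9}  B5 = {3, 5, 6}  B6 = {3, 6, 10}  B7 = {2, 3, 10}  B8 = {2, 3, 7}
Tree: B1–B2, B2–B3, B3–B4, B4–B5, B5–B6, B6–B7, B7–B8

Every bag has size at most 3, so the width is 3 − 1 = 2 and tw(G) ≤ 2. The edges 3–4–1–8–9–5–6–10–2–7–3 form a cycle, so G is not a tree and its treewidth is at least 2. Combining the bounds, tw(G) = 2.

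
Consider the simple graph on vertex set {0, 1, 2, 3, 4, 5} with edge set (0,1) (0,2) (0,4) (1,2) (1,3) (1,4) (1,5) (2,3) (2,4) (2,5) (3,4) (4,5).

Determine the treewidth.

A width-3 tree decomposition is:
Bags: B1 = {1, 2, 4, 5}  B2 = {0, 1, 2, 4}  B3 = {1, 2, 3, 4}
Tree: B1–B2, B1–B3
Each bag holds 4 vertices, so the decomposition has width 3, which upper-bounds the treewidth. On the other hand G contains the 4-clique {0, 1, 2, 4}. A clique must lie in a single bag of any decomposition, so no decomposition can have width below 3. Therefore the treewidth is 3.

3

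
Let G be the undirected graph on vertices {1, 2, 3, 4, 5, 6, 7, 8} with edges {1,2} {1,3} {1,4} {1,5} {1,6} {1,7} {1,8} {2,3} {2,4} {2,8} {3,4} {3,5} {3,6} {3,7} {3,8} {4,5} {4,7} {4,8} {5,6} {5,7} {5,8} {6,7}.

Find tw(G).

4

A width-4 tree decomposition is:
Bags: B1 = {1, 3, 4, 5, 7}  B2 = {1, 3, 5, 6, 7}  B3 = {1, 3, 4, 5, 8}  B4 = {1, 2, 3, 4, 8}
Tree: B1–B2, B1–B3, B3–B4
The largest bag has 5 vertices, giving width 4; this decomposition certifies tw(G) ≤ 4. For the lower bound, the 5 vertices {1, 2, 3, 4, 8} are pairwise adjacent, and any tree decomposition puts a clique entirely inside one bag — forcing width ≥ 4. The upper and lower bounds meet at 4, so that is the treewidth.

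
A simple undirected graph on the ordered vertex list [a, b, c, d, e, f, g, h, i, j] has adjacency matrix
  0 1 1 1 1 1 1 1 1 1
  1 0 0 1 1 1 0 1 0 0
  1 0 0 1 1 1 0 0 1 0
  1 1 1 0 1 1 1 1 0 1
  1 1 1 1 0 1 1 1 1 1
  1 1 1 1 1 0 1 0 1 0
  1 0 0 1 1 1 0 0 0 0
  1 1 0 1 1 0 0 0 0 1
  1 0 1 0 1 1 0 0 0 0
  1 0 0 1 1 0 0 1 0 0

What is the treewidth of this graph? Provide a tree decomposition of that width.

Treewidth 4.
Bags: B1 = {a, b, d, e, f}  B2 = {a, b, d, e, h}  B3 = {a, d, e, h, j}  B4 = {a, d, e, f, g}  B5 = {a, c, d, e, f}  B6 = {a, c, e, f, i}
Tree: B1–B2, B2–B3, B1–B4, B1–B5, B5–B6

The largest bag has 5 vertices, giving width 4; this decomposition certifies tw(G) ≤ 4. On the other hand G contains the 5-clique {a, d, e, h, j}. A clique must lie in a single bag of any decomposition, so no decomposition can have width below 4. Combining the bounds, tw(G) = 4.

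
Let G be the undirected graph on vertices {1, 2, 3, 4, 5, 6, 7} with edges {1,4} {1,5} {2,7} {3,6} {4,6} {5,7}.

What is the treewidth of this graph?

A width-1 tree decomposition is:
Bags: B1 = {3, 6}  B2 = {4, 6}  B3 = {1, 4}  B4 = {1, 5}  B5 = {5, 7}  B6 = {2, 7}
Tree: B1–B2, B2–B3, B3–B4, B4–B5, B5–B6
Every bag has size at most 2, so the width is 2 − 1 = 1 and tw(G) ≤ 1. G has an edge, so its treewidth is at least 1. Combining the bounds, tw(G) = 1.

1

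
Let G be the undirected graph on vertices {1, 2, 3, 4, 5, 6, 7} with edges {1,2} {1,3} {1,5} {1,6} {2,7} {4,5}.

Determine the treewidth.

1

A width-1 tree decomposition is:
Bags: B1 = {1, 2}  B2 = {2, 7}  B3 = {1, 5}  B4 = {1, 6}  B5 = {4, 5}  B6 = {1, 3}
Tree: B1–B2, B1–B3, B1–B4, B3–B5, B1–B6
Every bag has size at most 2, so the width is 2 − 1 = 1 and tw(G) ≤ 1. G has an edge, so its treewidth is at least 1. Combining the bounds, tw(G) = 1.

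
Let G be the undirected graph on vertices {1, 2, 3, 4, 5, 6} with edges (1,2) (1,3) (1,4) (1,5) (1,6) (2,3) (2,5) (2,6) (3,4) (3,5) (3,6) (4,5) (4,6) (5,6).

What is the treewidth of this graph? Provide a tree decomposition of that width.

The largest bag has 5 vertices, giving width 4; this decomposition certifies tw(G) ≤ 4. On the other hand G contains the 5-clique {1, 2, 3, 5, 6}. A clique must lie in a single bag of any decomposition, so no decomposition can have width below 4. Hence tw(G) = 4 exactly.

Treewidth 4.
One such decomposition:
Bags: B1 = {1, 2, 3, 5, 6}  B2 = {1, 3, 4, 5, 6}
Tree: B1–B2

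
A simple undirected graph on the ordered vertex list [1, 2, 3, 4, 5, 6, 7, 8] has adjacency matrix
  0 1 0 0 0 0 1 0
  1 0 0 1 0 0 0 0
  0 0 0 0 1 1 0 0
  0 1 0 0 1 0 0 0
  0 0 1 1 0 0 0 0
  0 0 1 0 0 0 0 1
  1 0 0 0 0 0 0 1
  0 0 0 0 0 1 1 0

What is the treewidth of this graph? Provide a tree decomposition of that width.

Treewidth 2.
Bags: B1 = {3, 6, 8}  B2 = {3, 5, 8}  B3 = {4, 5, 8}  B4 = {2, 4, 8}  B5 = {1, 2, 8}  B6 = {1, 7, 8}
Tree: B1–B2, B2–B3, B3–B4, B4–B5, B5–B6

The largest bag has 3 vertices, giving width 2; this decomposition certifies tw(G) ≤ 2. Since 8–6–3–5–4–2–1–7–8 is a cycle in G, G is not acyclic. Forests are exactly the graphs of treewidth ≤ 1, so tw(G) ≥ 2. The upper and lower bounds meet at 2, so that is the treewidth.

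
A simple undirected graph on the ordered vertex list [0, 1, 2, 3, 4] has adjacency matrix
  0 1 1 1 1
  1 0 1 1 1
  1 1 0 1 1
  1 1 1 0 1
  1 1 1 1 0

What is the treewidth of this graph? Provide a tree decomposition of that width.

With just one bag of size 5, the width is 5 − 1 = 4, so tw(G) ≤ 4. Conversely, {0, 1, 2, 3, 4} is a clique of size 5, and the vertices of any clique must share a bag in every tree decomposition; so some bag has ≥ 5 vertices and tw(G) ≥ 4. The upper and lower bounds meet at 4, so that is the treewidth.

Treewidth 4.
One such decomposition:
Bags: B1 = {0, 1, 2, 3, 4}
Tree: (single bag)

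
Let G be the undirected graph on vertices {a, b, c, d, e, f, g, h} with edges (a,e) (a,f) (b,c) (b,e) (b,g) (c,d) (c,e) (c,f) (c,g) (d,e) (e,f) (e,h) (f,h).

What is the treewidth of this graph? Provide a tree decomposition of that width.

Treewidth 2.
One optimal decomposition is:
Bags: B1 = {c, e, f}  B2 = {b, c, e}  B3 = {c, d, e}  B4 = {e, f, h}  B5 = {a, e, f}  B6 = {b, c, g}
Tree: B1–B2, B2–B3, B1–B4, B1–B5, B2–B6

The largest bag has 3 vertices, giving width 2; this decomposition certifies tw(G) ≤ 2. For the lower bound, the 3 vertices {b, c, g} are pairwise adjacent, and any tree decomposition puts a clique entirely inside one bag — forcing width ≥ 2. Hence tw(G) = 2 exactly.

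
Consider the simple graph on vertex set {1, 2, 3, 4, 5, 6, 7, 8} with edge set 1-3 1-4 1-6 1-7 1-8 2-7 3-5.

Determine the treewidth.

A width-1 tree decomposition is:
Bags: B1 = {1, 3}  B2 = {3, 5}  B3 = {1, 7}  B4 = {2, 7}  B5 = {1, 8}  B6 = {1, 6}  B7 = {1, 4}
Tree: B1–B2, B1–B3, B3–B4, B1–B5, B1–B6, B3–B7
Every bag has size at most 2, so the width is 2 − 1 = 1 and tw(G) ≤ 1. Any graph with an edge has treewidth ≥ 1, and G has the edge 3–1. Therefore the treewidth is 1.

1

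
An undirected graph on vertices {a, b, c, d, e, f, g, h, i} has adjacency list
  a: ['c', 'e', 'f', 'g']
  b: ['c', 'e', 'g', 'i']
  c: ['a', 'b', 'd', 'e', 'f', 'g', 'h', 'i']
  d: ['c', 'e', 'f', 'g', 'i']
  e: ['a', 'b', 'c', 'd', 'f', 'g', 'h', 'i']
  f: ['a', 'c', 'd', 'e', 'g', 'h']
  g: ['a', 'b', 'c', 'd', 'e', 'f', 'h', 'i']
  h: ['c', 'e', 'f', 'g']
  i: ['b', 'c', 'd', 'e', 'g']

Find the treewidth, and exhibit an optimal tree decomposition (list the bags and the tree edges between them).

Treewidth 4.
One such decomposition:
Bags: B1 = {c, d, e, g, i}  B2 = {c, d, e, f, g}  B3 = {c, e, f, g, h}  B4 = {a, c, e, f, g}  B5 = {b, c, e, g, i}
Tree: B1–B2, B2–B3, B3–B4, B1–B5

Every bag has size at most 5, so the width is 5 − 1 = 4 and tw(G) ≤ 4. Conversely, {c, d, e, f, g} is a clique of size 5, and the vertices of any clique must share a bag in every tree decomposition; so some bag has ≥ 5 vertices and tw(G) ≥ 4. The upper and lower bounds meet at 4, so that is the treewidth.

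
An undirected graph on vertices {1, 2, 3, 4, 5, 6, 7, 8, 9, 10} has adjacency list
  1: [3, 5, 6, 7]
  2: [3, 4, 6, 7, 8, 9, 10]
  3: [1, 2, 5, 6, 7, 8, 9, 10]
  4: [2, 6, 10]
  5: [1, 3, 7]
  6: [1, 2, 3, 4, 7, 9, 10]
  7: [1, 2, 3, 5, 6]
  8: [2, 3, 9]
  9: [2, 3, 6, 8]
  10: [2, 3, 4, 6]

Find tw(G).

3

A width-3 tree decomposition is:
Bags: B1 = {2, 3, 6, 10}  B2 = {2, 3, 6, 9}  B3 = {2, 3, 8, 9}  B4 = {2, 3, 6, 7}  B5 = {1, 3, 6, 7}  B6 = {2, 4, 6, 10}  B7 = {1, 3, 5, 7}
Tree: B1–B2, B2–B3, B1–B4, B4–B5, B1–B6, B5–B7
The largest bag has 4 vertices, giving width 3; this decomposition certifies tw(G) ≤ 3. For the lower bound, the 4 vertices {1, 3, 5, 7} are pairwise adjacent, and any tree decomposition puts a clique entirely inside one bag — forcing width ≥ 3. Hence tw(G) = 3 exactly.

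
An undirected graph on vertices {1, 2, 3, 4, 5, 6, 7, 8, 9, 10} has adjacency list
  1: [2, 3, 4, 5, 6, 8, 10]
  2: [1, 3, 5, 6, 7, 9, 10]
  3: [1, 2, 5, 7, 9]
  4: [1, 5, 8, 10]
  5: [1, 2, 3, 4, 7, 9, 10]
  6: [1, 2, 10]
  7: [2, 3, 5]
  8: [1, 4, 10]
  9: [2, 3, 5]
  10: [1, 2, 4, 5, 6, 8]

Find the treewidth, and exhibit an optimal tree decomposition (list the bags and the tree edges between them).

Treewidth 3.
One optimal decomposition is:
Bags: B1 = {1, 2, 5, 10}  B2 = {1, 2, 3, 5}  B3 = {1, 4, 5, 10}  B4 = {2, 3, 5, 7}  B5 = {1, 4, 8, 10}  B6 = {1, 2, 6, 10}  B7 = {2, 3, 5, 9}
Tree: B1–B2, B1–B3, B2–B4, B3–B5, B1–B6, B4–B7

Every bag has size at most 4, so the width is 4 − 1 = 3 and tw(G) ≤ 3. Conversely, {1, 4, 8, 10} is a clique of size 4, and the vertices of any clique must share a bag in every tree decomposition; so some bag has ≥ 4 vertices and tw(G) ≥ 3. Hence tw(G) = 3 exactly.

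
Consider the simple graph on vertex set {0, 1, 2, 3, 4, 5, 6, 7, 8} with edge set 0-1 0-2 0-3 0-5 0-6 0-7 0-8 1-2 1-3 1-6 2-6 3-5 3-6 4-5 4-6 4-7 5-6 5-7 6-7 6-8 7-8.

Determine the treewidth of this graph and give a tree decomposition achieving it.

Treewidth 3.
Bags: B1 = {0, 3, 5, 6}  B2 = {0, 1, 3, 6}  B3 = {0, 5, 6, 7}  B4 = {4, 5, 6, 7}  B5 = {0, 6, 7, 8}  B6 = {0, 1, 2, 6}
Tree: B1–B2, B1–B3, B3–B4, B3–B5, B2–B6

Each bag holds 4 vertices, so the decomposition has width 3, which upper-bounds the treewidth. For the lower bound, the 4 vertices {0, 6, 7, 8} are pairwise adjacent, and any tree decomposition puts a clique entirely inside one bag — forcing width ≥ 3. Hence tw(G) = 3 exactly.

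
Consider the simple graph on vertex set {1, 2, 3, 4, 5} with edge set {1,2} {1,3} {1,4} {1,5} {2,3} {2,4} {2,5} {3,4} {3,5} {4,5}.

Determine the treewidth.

4

A width-4 tree decomposition is:
Bags: B1 = {1, 2, 3, 4, 5}
Tree: (single bag)
A single bag containing all 5 vertices is trivially a valid decomposition of width 4. Conversely, {1, 2, 3, 4, 5} is a clique of size 5, and the vertices of any clique must share a bag in every tree decomposition; so some bag has ≥ 5 vertices and tw(G) ≥ 4. Hence tw(G) = 4 exactly.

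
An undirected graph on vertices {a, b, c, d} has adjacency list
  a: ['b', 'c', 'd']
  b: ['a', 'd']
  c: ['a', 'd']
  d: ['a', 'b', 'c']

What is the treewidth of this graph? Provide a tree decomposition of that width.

Treewidth 2.
Bags: B1 = {a, c, d}  B2 = {a, b, d}
Tree: B1–B2

Each bag holds 3 vertices, so the decomposition has width 2, which upper-bounds the treewidth. For the lower bound, the 3 vertices {a, c, d} are pairwise adjacent, and any tree decomposition puts a clique entirely inside one bag — forcing width ≥ 2. The upper and lower bounds meet at 2, so that is the treewidth.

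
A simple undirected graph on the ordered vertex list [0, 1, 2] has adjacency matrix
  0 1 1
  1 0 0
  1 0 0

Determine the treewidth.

1

A width-1 tree decomposition is:
Bags: B1 = {0, 2}  B2 = {0, 1}
Tree: B1–B2
Every bag has size at most 2, so the width is 2 − 1 = 1 and tw(G) ≤ 1. Any graph with an edge has treewidth ≥ 1, and G has the edge 0–2. Therefore the treewidth is 1.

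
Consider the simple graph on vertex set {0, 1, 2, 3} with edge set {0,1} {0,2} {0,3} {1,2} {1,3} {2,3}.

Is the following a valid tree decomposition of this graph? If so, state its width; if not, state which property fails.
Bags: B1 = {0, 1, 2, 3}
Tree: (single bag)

Vertex coverage: the bags together contain {0, 1, 2, 3}, the full vertex set. Edge coverage: each edge of G has both endpoints in at least one bag. Running intersection: for every vertex, the bags containing it form a connected subtree. All three properties hold, so this is a valid tree decomposition of width max|bag| − 1 = 3, and hence tw(G) ≤ 3.

Yes; width 3.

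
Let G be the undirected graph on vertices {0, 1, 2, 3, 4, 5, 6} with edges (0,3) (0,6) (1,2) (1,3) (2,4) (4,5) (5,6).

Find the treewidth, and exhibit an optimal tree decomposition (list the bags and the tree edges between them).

Every bag has size at most 3, so the width is 3 − 1 = 2 and tw(G) ≤ 2. Since 0–6–5–4–2–1–3–0 is a cycle in G, G is not acyclic. Forests are exactly the graphs of treewidth ≤ 1, so tw(G) ≥ 2. Therefore the treewidth is 2.

Treewidth 2.
One such decomposition:
Bags: B1 = {0, 5, 6}  B2 = {0, 4, 5}  B3 = {0, 2, 4}  B4 = {0, 1, 2}  B5 = {0, 1, 3}
Tree: B1–B2, B2–B3, B3–B4, B4–B5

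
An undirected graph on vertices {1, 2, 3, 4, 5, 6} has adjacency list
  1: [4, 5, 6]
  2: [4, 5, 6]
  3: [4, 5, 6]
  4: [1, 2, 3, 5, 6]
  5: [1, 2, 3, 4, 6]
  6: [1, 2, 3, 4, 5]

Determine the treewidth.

A width-3 tree decomposition is:
Bags: B1 = {1, 4, 5, 6}  B2 = {3, 4, 5, 6}  B3 = {2, 4, 5, 6}
Tree: B1–B2, B2–B3
Every bag has size at most 4, so the width is 4 − 1 = 3 and tw(G) ≤ 3. Conversely, {1, 4, 5, 6} is a clique of size 4, and the vertices of any clique must share a bag in every tree decomposition; so some bag has ≥ 4 vertices and tw(G) ≥ 3. Hence tw(G) = 3 exactly.

3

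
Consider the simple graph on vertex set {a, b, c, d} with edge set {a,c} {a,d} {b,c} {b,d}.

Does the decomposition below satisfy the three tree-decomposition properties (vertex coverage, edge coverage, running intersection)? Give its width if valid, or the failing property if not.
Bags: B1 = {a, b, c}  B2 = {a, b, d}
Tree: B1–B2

Yes; width 2.

Vertex coverage: the bags together contain {a, b, c, d}, the full vertex set. Edge coverage: each edge of G has both endpoints in at least one bag. Running intersection: for every vertex, the bags containing it form a connected subtree. All three properties hold, so this is a valid tree decomposition of width max|bag| − 1 = 2, and hence tw(G) ≤ 2.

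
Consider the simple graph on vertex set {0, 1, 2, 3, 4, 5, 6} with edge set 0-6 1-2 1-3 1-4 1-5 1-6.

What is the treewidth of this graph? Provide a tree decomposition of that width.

Treewidth 1.
One optimal decomposition is:
Bags: B1 = {1, 6}  B2 = {1, 5}  B3 = {1, 4}  B4 = {0, 6}  B5 = {1, 2}  B6 = {1, 3}
Tree: B1–B2, B2–B3, B1–B4, B3–B5, B3–B6

The largest bag has 2 vertices, giving width 1; this decomposition certifies tw(G) ≤ 1. G has an edge, so its treewidth is at least 1. The upper and lower bounds meet at 1, so that is the treewidth.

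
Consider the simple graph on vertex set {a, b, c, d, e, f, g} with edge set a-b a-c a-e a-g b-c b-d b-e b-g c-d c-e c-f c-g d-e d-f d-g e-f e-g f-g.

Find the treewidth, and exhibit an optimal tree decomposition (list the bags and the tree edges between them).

Every bag has size at most 5, so the width is 5 − 1 = 4 and tw(G) ≤ 4. On the other hand G contains the 5-clique {c, d, e, f, g}. A clique must lie in a single bag of any decomposition, so no decomposition can have width below 4. Hence tw(G) = 4 exactly.

Treewidth 4.
Bags: B1 = {c, d, e, f, g}  B2 = {b, c, d, e, g}  B3 = {a, b, c, e, g}
Tree: B1–B2, B2–B3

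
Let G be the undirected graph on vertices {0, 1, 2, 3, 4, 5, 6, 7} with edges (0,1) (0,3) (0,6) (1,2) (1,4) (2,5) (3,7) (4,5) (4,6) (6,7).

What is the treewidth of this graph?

A width-2 tree decomposition is:
Bags: B1 = {3, 6, 7}  B2 = {0, 3, 6}  B3 = {0, 4, 6}  B4 = {0, 1, 4}  B5 = {1, 4, 5}  B6 = {1, 2, 5}
Tree: B1–B2, B2–B3, B3–B4, B4–B5, B5–B6
Every bag has size at most 3, so the width is 3 − 1 = 2 and tw(G) ≤ 2. Since 7–3–0–6–7 is a cycle in G, G is not acyclic. Forests are exactly the graphs of treewidth ≤ 1, so tw(G) ≥ 2. Hence tw(G) = 2 exactly.

2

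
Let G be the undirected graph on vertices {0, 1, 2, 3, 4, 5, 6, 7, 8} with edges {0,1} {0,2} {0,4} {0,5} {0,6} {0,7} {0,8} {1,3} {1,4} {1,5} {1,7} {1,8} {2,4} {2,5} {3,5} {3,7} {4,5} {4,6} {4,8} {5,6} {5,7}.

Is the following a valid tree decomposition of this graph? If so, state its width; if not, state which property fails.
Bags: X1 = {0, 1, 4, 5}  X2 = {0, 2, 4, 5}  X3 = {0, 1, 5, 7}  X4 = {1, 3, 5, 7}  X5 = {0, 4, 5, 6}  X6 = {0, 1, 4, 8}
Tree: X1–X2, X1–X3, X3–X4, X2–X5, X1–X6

Vertex coverage: the bags together contain {0, 1, 2, 3, 4, 5, 6, 7, 8}, the full vertex set. Edge coverage: each edge of G has both endpoints in at least one bag. Running intersection: for every vertex, the bags containing it form a connected subtree. All three properties hold, so this is a valid tree decomposition of width max|bag| − 1 = 3, and hence tw(G) ≤ 3.

Yes; width 3.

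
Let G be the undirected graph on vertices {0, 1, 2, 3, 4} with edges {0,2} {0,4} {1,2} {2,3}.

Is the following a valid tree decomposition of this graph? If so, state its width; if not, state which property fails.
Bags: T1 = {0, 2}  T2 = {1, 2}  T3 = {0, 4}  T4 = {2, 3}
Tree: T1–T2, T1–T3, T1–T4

Yes; width 1.

Vertex coverage: the bags together contain {0, 1, 2, 3, 4}, the full vertex set. Edge coverage: each edge of G has both endpoints in at least one bag. Running intersection: for every vertex, the bags containing it form a connected subtree. All three properties hold, so this is a valid tree decomposition of width max|bag| − 1 = 1, and hence tw(G) ≤ 1.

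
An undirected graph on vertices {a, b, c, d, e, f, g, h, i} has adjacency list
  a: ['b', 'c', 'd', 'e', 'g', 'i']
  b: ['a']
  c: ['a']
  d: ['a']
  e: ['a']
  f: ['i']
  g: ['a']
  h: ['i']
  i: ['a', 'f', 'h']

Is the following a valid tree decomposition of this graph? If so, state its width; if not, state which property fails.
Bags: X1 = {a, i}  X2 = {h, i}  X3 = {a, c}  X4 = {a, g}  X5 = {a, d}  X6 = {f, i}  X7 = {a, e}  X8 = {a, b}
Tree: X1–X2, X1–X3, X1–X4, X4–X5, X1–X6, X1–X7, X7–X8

Checking the three conditions: (i) the bags cover all of {a, b, c, d, e, f, g, h, i}; (ii) for each edge, some bag contains both endpoints; (iii) the bags containing any fixed vertex form a subtree. All hold, so the decomposition is valid with width 2 − 1 = 1.

Yes; width 1.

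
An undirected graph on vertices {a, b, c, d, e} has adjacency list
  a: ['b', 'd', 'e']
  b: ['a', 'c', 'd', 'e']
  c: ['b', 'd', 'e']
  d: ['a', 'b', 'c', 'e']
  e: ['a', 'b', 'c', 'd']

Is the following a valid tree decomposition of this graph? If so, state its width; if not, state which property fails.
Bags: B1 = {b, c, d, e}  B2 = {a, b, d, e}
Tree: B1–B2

Yes; width 3.

Checking the three conditions: (i) the bags cover all of {a, b, c, d, e}; (ii) for each edge, some bag contains both endpoints; (iii) the bags containing any fixed vertex form a subtree. All hold, so the decomposition is valid with width 4 − 1 = 3.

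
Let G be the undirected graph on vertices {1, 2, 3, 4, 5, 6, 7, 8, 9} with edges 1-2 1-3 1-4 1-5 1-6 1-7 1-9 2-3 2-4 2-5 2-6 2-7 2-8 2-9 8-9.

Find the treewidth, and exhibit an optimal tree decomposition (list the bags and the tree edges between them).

The largest bag has 3 vertices, giving width 2; this decomposition certifies tw(G) ≤ 2. Conversely, {2, 8, 9} is a clique of size 3, and the vertices of any clique must share a bag in every tree decomposition; so some bag has ≥ 3 vertices and tw(G) ≥ 2. Hence tw(G) = 2 exactly.

Treewidth 2.
One optimal decomposition is:
Bags: B1 = {1, 2, 3}  B2 = {1, 2, 9}  B3 = {1, 2, 5}  B4 = {1, 2, 4}  B5 = {2, 8, 9}  B6 = {1, 2, 7}  B7 = {1, 2, 6}
Tree: B1–B2, B1–B3, B1–B4, B2–B5, B3–B6, B4–B7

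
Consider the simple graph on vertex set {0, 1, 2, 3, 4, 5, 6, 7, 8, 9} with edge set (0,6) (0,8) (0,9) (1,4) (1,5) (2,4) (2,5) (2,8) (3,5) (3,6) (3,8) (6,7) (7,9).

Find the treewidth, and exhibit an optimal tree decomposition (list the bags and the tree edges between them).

Each bag holds 3 vertices, so the decomposition has width 2, which upper-bounds the treewidth. For the lower bound, G contains the cycle 9–7–6–0–9, so G is not a forest; only forests have treewidth ≤ 1, hence tw(G) ≥ 2. Therefore the treewidth is 2.

Treewidth 2.
One optimal decomposition is:
Bags: B1 = {0, 7, 9}  B2 = {0, 6, 7}  B3 = {0, 6, 8}  B4 = {3, 6, 8}  B5 = {2, 3, 8}  B6 = {2, 3, 5}  B7 = {2, 4, 5}  B8 = {1, 4, 5}
Tree: B1–B2, B2–B3, B3–B4, B4–B5, B5–B6, B6–B7, B7–B8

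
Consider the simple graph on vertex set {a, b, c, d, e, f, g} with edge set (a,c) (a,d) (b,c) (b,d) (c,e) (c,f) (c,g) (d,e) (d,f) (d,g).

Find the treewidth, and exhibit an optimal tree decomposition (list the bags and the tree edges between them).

Every bag has size at most 3, so the width is 3 − 1 = 2 and tw(G) ≤ 2. For the lower bound, G contains the cycle d–a–c–e–d, so G is not a forest; only forests have treewidth ≤ 1, hence tw(G) ≥ 2. Therefore the treewidth is 2.

Treewidth 2.
Bags: B1 = {a, c, d}  B2 = {c, d, e}  B3 = {b, c, d}  B4 = {c, d, f}  B5 = {c, d, g}
Tree: B1–B2, B2–B3, B3–B4, B4–B5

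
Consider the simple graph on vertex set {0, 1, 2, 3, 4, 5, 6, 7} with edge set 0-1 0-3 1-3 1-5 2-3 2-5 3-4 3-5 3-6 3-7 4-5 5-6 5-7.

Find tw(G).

A width-2 tree decomposition is:
Bags: B1 = {3, 4, 5}  B2 = {3, 5, 6}  B3 = {1, 3, 5}  B4 = {0, 1, 3}  B5 = {3, 5, 7}  B6 = {2, 3, 5}
Tree: B1–B2, B2–B3, B3–B4, B3–B5, B5–B6
Every bag has size at most 3, so the width is 3 − 1 = 2 and tw(G) ≤ 2. Conversely, {0, 1, 3} is a clique of size 3, and the vertices of any clique must share a bag in every tree decomposition; so some bag has ≥ 3 vertices and tw(G) ≥ 2. Therefore the treewidth is 2.

2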